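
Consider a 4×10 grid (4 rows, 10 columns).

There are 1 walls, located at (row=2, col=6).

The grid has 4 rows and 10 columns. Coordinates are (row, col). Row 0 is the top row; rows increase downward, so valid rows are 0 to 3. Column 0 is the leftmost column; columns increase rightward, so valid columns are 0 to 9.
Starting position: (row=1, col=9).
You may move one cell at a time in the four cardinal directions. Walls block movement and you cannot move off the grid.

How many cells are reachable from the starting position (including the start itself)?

BFS flood-fill from (row=1, col=9):
  Distance 0: (row=1, col=9)
  Distance 1: (row=0, col=9), (row=1, col=8), (row=2, col=9)
  Distance 2: (row=0, col=8), (row=1, col=7), (row=2, col=8), (row=3, col=9)
  Distance 3: (row=0, col=7), (row=1, col=6), (row=2, col=7), (row=3, col=8)
  Distance 4: (row=0, col=6), (row=1, col=5), (row=3, col=7)
  Distance 5: (row=0, col=5), (row=1, col=4), (row=2, col=5), (row=3, col=6)
  Distance 6: (row=0, col=4), (row=1, col=3), (row=2, col=4), (row=3, col=5)
  Distance 7: (row=0, col=3), (row=1, col=2), (row=2, col=3), (row=3, col=4)
  Distance 8: (row=0, col=2), (row=1, col=1), (row=2, col=2), (row=3, col=3)
  Distance 9: (row=0, col=1), (row=1, col=0), (row=2, col=1), (row=3, col=2)
  Distance 10: (row=0, col=0), (row=2, col=0), (row=3, col=1)
  Distance 11: (row=3, col=0)
Total reachable: 39 (grid has 39 open cells total)

Answer: Reachable cells: 39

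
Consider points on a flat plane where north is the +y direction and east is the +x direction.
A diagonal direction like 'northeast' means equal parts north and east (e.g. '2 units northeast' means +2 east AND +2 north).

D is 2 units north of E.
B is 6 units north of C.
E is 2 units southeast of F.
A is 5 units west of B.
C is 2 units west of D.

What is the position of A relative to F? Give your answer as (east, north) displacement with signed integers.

Place F at the origin (east=0, north=0).
  E is 2 units southeast of F: delta (east=+2, north=-2); E at (east=2, north=-2).
  D is 2 units north of E: delta (east=+0, north=+2); D at (east=2, north=0).
  C is 2 units west of D: delta (east=-2, north=+0); C at (east=0, north=0).
  B is 6 units north of C: delta (east=+0, north=+6); B at (east=0, north=6).
  A is 5 units west of B: delta (east=-5, north=+0); A at (east=-5, north=6).
Therefore A relative to F: (east=-5, north=6).

Answer: A is at (east=-5, north=6) relative to F.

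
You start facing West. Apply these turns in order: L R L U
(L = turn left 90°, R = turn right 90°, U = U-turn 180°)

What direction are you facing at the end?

Start: West
  L (left (90° counter-clockwise)) -> South
  R (right (90° clockwise)) -> West
  L (left (90° counter-clockwise)) -> South
  U (U-turn (180°)) -> North
Final: North

Answer: Final heading: North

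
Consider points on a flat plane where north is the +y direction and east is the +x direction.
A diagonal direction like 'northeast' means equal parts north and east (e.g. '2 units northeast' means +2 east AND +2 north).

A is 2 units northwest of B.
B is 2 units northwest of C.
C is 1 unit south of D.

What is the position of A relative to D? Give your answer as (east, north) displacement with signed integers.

Place D at the origin (east=0, north=0).
  C is 1 unit south of D: delta (east=+0, north=-1); C at (east=0, north=-1).
  B is 2 units northwest of C: delta (east=-2, north=+2); B at (east=-2, north=1).
  A is 2 units northwest of B: delta (east=-2, north=+2); A at (east=-4, north=3).
Therefore A relative to D: (east=-4, north=3).

Answer: A is at (east=-4, north=3) relative to D.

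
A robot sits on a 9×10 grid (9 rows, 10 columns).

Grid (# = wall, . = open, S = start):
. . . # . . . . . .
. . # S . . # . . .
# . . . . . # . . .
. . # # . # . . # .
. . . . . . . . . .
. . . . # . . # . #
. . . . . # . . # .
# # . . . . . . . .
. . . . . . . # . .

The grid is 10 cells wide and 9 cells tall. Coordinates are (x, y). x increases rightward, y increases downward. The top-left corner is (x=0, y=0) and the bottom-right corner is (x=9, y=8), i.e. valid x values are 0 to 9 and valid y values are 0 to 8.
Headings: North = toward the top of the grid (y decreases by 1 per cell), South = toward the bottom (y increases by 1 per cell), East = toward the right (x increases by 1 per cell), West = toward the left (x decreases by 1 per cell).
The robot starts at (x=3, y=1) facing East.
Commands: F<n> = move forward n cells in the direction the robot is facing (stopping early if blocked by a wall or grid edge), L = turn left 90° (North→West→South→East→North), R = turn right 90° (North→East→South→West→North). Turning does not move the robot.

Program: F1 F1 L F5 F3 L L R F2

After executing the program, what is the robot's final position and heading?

Start: (x=3, y=1), facing East
  F1: move forward 1, now at (x=4, y=1)
  F1: move forward 1, now at (x=5, y=1)
  L: turn left, now facing North
  F5: move forward 1/5 (blocked), now at (x=5, y=0)
  F3: move forward 0/3 (blocked), now at (x=5, y=0)
  L: turn left, now facing West
  L: turn left, now facing South
  R: turn right, now facing West
  F2: move forward 1/2 (blocked), now at (x=4, y=0)
Final: (x=4, y=0), facing West

Answer: Final position: (x=4, y=0), facing West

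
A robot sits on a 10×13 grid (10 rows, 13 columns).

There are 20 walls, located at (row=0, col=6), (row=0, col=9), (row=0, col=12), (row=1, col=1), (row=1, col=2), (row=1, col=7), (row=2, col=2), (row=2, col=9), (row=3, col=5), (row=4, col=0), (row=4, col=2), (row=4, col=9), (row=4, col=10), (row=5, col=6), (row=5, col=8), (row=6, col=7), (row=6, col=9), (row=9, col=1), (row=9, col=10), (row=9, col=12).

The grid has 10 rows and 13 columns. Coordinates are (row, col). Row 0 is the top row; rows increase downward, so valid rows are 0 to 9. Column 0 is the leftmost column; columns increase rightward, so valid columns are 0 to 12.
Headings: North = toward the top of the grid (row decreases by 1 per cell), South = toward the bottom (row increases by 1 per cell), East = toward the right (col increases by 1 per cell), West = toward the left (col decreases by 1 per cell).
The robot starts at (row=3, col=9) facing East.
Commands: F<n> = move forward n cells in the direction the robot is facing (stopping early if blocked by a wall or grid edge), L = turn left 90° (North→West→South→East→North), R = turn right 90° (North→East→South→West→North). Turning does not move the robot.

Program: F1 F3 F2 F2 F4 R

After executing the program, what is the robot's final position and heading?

Start: (row=3, col=9), facing East
  F1: move forward 1, now at (row=3, col=10)
  F3: move forward 2/3 (blocked), now at (row=3, col=12)
  F2: move forward 0/2 (blocked), now at (row=3, col=12)
  F2: move forward 0/2 (blocked), now at (row=3, col=12)
  F4: move forward 0/4 (blocked), now at (row=3, col=12)
  R: turn right, now facing South
Final: (row=3, col=12), facing South

Answer: Final position: (row=3, col=12), facing South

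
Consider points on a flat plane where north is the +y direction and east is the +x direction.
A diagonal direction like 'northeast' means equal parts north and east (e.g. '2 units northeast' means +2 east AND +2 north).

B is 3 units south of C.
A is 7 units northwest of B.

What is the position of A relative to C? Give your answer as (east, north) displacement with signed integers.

Place C at the origin (east=0, north=0).
  B is 3 units south of C: delta (east=+0, north=-3); B at (east=0, north=-3).
  A is 7 units northwest of B: delta (east=-7, north=+7); A at (east=-7, north=4).
Therefore A relative to C: (east=-7, north=4).

Answer: A is at (east=-7, north=4) relative to C.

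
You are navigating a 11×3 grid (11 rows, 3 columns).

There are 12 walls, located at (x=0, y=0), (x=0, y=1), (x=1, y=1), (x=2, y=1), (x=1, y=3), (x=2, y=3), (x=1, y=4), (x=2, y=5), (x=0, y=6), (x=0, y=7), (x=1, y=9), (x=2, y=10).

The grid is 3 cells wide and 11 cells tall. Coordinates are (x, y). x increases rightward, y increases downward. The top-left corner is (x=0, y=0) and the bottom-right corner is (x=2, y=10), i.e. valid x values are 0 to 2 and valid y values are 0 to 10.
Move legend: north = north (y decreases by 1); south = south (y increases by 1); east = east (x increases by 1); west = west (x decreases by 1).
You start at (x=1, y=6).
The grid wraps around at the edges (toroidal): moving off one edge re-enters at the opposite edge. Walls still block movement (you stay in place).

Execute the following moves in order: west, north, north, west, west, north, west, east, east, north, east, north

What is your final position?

Answer: Final position: (x=0, y=2)

Derivation:
Start: (x=1, y=6)
  west (west): blocked, stay at (x=1, y=6)
  north (north): (x=1, y=6) -> (x=1, y=5)
  north (north): blocked, stay at (x=1, y=5)
  west (west): (x=1, y=5) -> (x=0, y=5)
  west (west): blocked, stay at (x=0, y=5)
  north (north): (x=0, y=5) -> (x=0, y=4)
  west (west): (x=0, y=4) -> (x=2, y=4)
  east (east): (x=2, y=4) -> (x=0, y=4)
  east (east): blocked, stay at (x=0, y=4)
  north (north): (x=0, y=4) -> (x=0, y=3)
  east (east): blocked, stay at (x=0, y=3)
  north (north): (x=0, y=3) -> (x=0, y=2)
Final: (x=0, y=2)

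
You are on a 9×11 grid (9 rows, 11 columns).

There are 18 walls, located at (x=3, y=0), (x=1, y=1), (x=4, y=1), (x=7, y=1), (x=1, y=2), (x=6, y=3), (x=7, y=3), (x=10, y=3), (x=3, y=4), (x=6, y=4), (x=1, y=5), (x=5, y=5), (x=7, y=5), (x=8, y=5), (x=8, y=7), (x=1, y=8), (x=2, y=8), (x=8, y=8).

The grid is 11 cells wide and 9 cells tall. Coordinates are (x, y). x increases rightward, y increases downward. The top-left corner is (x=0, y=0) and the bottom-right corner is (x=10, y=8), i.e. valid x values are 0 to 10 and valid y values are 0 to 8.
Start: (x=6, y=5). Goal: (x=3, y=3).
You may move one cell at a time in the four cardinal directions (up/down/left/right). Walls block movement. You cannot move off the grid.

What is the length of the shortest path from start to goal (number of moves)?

BFS from (x=6, y=5) until reaching (x=3, y=3):
  Distance 0: (x=6, y=5)
  Distance 1: (x=6, y=6)
  Distance 2: (x=5, y=6), (x=7, y=6), (x=6, y=7)
  Distance 3: (x=4, y=6), (x=8, y=6), (x=5, y=7), (x=7, y=7), (x=6, y=8)
  Distance 4: (x=4, y=5), (x=3, y=6), (x=9, y=6), (x=4, y=7), (x=5, y=8), (x=7, y=8)
  Distance 5: (x=4, y=4), (x=3, y=5), (x=9, y=5), (x=2, y=6), (x=10, y=6), (x=3, y=7), (x=9, y=7), (x=4, y=8)
  Distance 6: (x=4, y=3), (x=5, y=4), (x=9, y=4), (x=2, y=5), (x=10, y=5), (x=1, y=6), (x=2, y=7), (x=10, y=7), (x=3, y=8), (x=9, y=8)
  Distance 7: (x=4, y=2), (x=3, y=3), (x=5, y=3), (x=9, y=3), (x=2, y=4), (x=8, y=4), (x=10, y=4), (x=0, y=6), (x=1, y=7), (x=10, y=8)  <- goal reached here
One shortest path (7 moves): (x=6, y=5) -> (x=6, y=6) -> (x=5, y=6) -> (x=4, y=6) -> (x=4, y=5) -> (x=4, y=4) -> (x=4, y=3) -> (x=3, y=3)

Answer: Shortest path length: 7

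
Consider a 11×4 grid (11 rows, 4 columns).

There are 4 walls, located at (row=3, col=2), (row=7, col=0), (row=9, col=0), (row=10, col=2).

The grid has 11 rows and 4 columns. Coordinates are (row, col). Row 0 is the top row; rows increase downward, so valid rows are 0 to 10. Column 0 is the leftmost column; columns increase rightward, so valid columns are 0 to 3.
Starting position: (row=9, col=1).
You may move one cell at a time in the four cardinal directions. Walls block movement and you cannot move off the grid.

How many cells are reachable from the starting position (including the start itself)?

Answer: Reachable cells: 40

Derivation:
BFS flood-fill from (row=9, col=1):
  Distance 0: (row=9, col=1)
  Distance 1: (row=8, col=1), (row=9, col=2), (row=10, col=1)
  Distance 2: (row=7, col=1), (row=8, col=0), (row=8, col=2), (row=9, col=3), (row=10, col=0)
  Distance 3: (row=6, col=1), (row=7, col=2), (row=8, col=3), (row=10, col=3)
  Distance 4: (row=5, col=1), (row=6, col=0), (row=6, col=2), (row=7, col=3)
  Distance 5: (row=4, col=1), (row=5, col=0), (row=5, col=2), (row=6, col=3)
  Distance 6: (row=3, col=1), (row=4, col=0), (row=4, col=2), (row=5, col=3)
  Distance 7: (row=2, col=1), (row=3, col=0), (row=4, col=3)
  Distance 8: (row=1, col=1), (row=2, col=0), (row=2, col=2), (row=3, col=3)
  Distance 9: (row=0, col=1), (row=1, col=0), (row=1, col=2), (row=2, col=3)
  Distance 10: (row=0, col=0), (row=0, col=2), (row=1, col=3)
  Distance 11: (row=0, col=3)
Total reachable: 40 (grid has 40 open cells total)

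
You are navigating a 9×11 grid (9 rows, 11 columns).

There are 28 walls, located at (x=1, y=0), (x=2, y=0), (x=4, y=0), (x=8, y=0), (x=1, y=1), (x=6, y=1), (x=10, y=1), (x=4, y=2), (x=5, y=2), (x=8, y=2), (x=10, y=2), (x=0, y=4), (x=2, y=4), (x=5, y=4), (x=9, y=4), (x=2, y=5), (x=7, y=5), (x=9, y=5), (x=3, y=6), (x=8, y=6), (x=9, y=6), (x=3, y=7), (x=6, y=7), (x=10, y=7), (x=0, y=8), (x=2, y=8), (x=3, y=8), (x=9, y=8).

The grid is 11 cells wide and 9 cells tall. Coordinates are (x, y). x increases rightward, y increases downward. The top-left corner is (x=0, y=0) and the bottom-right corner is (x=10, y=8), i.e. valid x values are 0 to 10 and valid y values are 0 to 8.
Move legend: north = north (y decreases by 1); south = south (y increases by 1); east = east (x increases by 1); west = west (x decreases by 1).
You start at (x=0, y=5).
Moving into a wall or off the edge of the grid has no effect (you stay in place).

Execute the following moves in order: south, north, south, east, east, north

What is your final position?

Answer: Final position: (x=2, y=6)

Derivation:
Start: (x=0, y=5)
  south (south): (x=0, y=5) -> (x=0, y=6)
  north (north): (x=0, y=6) -> (x=0, y=5)
  south (south): (x=0, y=5) -> (x=0, y=6)
  east (east): (x=0, y=6) -> (x=1, y=6)
  east (east): (x=1, y=6) -> (x=2, y=6)
  north (north): blocked, stay at (x=2, y=6)
Final: (x=2, y=6)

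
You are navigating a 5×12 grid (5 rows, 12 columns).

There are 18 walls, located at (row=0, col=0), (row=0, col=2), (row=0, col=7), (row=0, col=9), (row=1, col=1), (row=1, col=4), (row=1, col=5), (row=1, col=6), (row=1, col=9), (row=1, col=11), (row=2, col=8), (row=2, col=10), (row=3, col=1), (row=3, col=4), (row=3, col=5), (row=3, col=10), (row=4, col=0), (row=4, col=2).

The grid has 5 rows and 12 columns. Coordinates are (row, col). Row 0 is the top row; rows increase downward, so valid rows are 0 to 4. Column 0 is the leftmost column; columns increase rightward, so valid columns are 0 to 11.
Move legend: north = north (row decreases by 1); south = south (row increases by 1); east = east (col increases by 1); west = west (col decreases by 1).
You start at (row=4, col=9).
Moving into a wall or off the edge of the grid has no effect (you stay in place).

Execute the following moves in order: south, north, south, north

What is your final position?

Answer: Final position: (row=3, col=9)

Derivation:
Start: (row=4, col=9)
  south (south): blocked, stay at (row=4, col=9)
  north (north): (row=4, col=9) -> (row=3, col=9)
  south (south): (row=3, col=9) -> (row=4, col=9)
  north (north): (row=4, col=9) -> (row=3, col=9)
Final: (row=3, col=9)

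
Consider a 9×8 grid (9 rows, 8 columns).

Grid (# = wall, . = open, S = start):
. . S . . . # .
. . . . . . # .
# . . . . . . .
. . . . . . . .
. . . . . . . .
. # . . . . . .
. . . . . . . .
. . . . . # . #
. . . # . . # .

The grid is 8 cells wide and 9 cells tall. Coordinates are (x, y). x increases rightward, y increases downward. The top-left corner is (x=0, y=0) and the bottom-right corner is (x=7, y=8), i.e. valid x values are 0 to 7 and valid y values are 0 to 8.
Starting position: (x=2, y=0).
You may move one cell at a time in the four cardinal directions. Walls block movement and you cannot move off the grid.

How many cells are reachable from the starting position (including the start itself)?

BFS flood-fill from (x=2, y=0):
  Distance 0: (x=2, y=0)
  Distance 1: (x=1, y=0), (x=3, y=0), (x=2, y=1)
  Distance 2: (x=0, y=0), (x=4, y=0), (x=1, y=1), (x=3, y=1), (x=2, y=2)
  Distance 3: (x=5, y=0), (x=0, y=1), (x=4, y=1), (x=1, y=2), (x=3, y=2), (x=2, y=3)
  Distance 4: (x=5, y=1), (x=4, y=2), (x=1, y=3), (x=3, y=3), (x=2, y=4)
  Distance 5: (x=5, y=2), (x=0, y=3), (x=4, y=3), (x=1, y=4), (x=3, y=4), (x=2, y=5)
  Distance 6: (x=6, y=2), (x=5, y=3), (x=0, y=4), (x=4, y=4), (x=3, y=5), (x=2, y=6)
  Distance 7: (x=7, y=2), (x=6, y=3), (x=5, y=4), (x=0, y=5), (x=4, y=5), (x=1, y=6), (x=3, y=6), (x=2, y=7)
  Distance 8: (x=7, y=1), (x=7, y=3), (x=6, y=4), (x=5, y=5), (x=0, y=6), (x=4, y=6), (x=1, y=7), (x=3, y=7), (x=2, y=8)
  Distance 9: (x=7, y=0), (x=7, y=4), (x=6, y=5), (x=5, y=6), (x=0, y=7), (x=4, y=7), (x=1, y=8)
  Distance 10: (x=7, y=5), (x=6, y=6), (x=0, y=8), (x=4, y=8)
  Distance 11: (x=7, y=6), (x=6, y=7), (x=5, y=8)
Total reachable: 63 (grid has 64 open cells total)

Answer: Reachable cells: 63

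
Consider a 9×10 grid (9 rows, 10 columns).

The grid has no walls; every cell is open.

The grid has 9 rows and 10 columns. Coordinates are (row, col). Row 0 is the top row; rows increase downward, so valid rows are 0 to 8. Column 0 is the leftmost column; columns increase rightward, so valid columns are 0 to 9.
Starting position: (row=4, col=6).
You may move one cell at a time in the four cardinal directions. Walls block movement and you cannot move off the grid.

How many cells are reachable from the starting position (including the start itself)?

BFS flood-fill from (row=4, col=6):
  Distance 0: (row=4, col=6)
  Distance 1: (row=3, col=6), (row=4, col=5), (row=4, col=7), (row=5, col=6)
  Distance 2: (row=2, col=6), (row=3, col=5), (row=3, col=7), (row=4, col=4), (row=4, col=8), (row=5, col=5), (row=5, col=7), (row=6, col=6)
  Distance 3: (row=1, col=6), (row=2, col=5), (row=2, col=7), (row=3, col=4), (row=3, col=8), (row=4, col=3), (row=4, col=9), (row=5, col=4), (row=5, col=8), (row=6, col=5), (row=6, col=7), (row=7, col=6)
  Distance 4: (row=0, col=6), (row=1, col=5), (row=1, col=7), (row=2, col=4), (row=2, col=8), (row=3, col=3), (row=3, col=9), (row=4, col=2), (row=5, col=3), (row=5, col=9), (row=6, col=4), (row=6, col=8), (row=7, col=5), (row=7, col=7), (row=8, col=6)
  Distance 5: (row=0, col=5), (row=0, col=7), (row=1, col=4), (row=1, col=8), (row=2, col=3), (row=2, col=9), (row=3, col=2), (row=4, col=1), (row=5, col=2), (row=6, col=3), (row=6, col=9), (row=7, col=4), (row=7, col=8), (row=8, col=5), (row=8, col=7)
  Distance 6: (row=0, col=4), (row=0, col=8), (row=1, col=3), (row=1, col=9), (row=2, col=2), (row=3, col=1), (row=4, col=0), (row=5, col=1), (row=6, col=2), (row=7, col=3), (row=7, col=9), (row=8, col=4), (row=8, col=8)
  Distance 7: (row=0, col=3), (row=0, col=9), (row=1, col=2), (row=2, col=1), (row=3, col=0), (row=5, col=0), (row=6, col=1), (row=7, col=2), (row=8, col=3), (row=8, col=9)
  Distance 8: (row=0, col=2), (row=1, col=1), (row=2, col=0), (row=6, col=0), (row=7, col=1), (row=8, col=2)
  Distance 9: (row=0, col=1), (row=1, col=0), (row=7, col=0), (row=8, col=1)
  Distance 10: (row=0, col=0), (row=8, col=0)
Total reachable: 90 (grid has 90 open cells total)

Answer: Reachable cells: 90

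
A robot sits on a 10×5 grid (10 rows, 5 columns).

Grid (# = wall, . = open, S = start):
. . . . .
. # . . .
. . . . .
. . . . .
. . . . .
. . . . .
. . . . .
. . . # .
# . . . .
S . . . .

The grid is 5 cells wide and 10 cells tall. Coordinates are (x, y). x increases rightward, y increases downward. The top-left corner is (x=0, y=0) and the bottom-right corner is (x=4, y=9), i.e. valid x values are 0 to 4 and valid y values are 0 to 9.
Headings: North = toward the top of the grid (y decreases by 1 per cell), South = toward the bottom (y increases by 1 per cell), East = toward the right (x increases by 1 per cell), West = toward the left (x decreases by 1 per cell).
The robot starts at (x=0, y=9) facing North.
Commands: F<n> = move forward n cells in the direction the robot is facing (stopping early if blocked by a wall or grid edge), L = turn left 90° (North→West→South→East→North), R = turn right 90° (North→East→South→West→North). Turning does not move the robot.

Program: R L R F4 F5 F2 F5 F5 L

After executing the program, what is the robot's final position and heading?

Answer: Final position: (x=4, y=9), facing North

Derivation:
Start: (x=0, y=9), facing North
  R: turn right, now facing East
  L: turn left, now facing North
  R: turn right, now facing East
  F4: move forward 4, now at (x=4, y=9)
  F5: move forward 0/5 (blocked), now at (x=4, y=9)
  F2: move forward 0/2 (blocked), now at (x=4, y=9)
  F5: move forward 0/5 (blocked), now at (x=4, y=9)
  F5: move forward 0/5 (blocked), now at (x=4, y=9)
  L: turn left, now facing North
Final: (x=4, y=9), facing North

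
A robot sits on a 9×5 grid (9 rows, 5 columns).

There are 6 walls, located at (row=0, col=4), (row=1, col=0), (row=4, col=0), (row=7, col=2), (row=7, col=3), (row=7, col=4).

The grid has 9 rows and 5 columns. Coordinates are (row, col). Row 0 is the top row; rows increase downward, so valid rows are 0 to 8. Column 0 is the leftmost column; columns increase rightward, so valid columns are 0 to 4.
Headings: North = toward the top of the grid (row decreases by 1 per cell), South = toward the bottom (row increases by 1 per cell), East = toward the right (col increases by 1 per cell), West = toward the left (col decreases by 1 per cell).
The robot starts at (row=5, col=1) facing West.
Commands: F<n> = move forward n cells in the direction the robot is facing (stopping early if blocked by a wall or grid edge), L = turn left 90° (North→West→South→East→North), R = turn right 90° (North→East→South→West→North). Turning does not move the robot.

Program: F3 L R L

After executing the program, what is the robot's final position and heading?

Start: (row=5, col=1), facing West
  F3: move forward 1/3 (blocked), now at (row=5, col=0)
  L: turn left, now facing South
  R: turn right, now facing West
  L: turn left, now facing South
Final: (row=5, col=0), facing South

Answer: Final position: (row=5, col=0), facing South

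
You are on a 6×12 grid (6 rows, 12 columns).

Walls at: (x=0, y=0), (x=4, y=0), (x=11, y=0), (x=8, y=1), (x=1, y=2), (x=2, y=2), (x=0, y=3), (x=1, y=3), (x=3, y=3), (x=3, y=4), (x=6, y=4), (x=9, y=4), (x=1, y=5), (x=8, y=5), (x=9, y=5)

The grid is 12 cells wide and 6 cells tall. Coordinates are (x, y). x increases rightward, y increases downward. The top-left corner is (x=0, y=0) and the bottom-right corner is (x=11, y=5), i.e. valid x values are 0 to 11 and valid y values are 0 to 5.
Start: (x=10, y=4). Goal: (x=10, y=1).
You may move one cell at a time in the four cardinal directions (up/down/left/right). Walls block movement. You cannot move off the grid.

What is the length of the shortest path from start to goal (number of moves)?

Answer: Shortest path length: 3

Derivation:
BFS from (x=10, y=4) until reaching (x=10, y=1):
  Distance 0: (x=10, y=4)
  Distance 1: (x=10, y=3), (x=11, y=4), (x=10, y=5)
  Distance 2: (x=10, y=2), (x=9, y=3), (x=11, y=3), (x=11, y=5)
  Distance 3: (x=10, y=1), (x=9, y=2), (x=11, y=2), (x=8, y=3)  <- goal reached here
One shortest path (3 moves): (x=10, y=4) -> (x=10, y=3) -> (x=10, y=2) -> (x=10, y=1)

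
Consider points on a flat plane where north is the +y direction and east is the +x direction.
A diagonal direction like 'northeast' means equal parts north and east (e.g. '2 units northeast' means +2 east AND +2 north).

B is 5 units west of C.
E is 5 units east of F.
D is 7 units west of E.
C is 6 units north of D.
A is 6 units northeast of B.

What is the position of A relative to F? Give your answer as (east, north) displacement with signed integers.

Answer: A is at (east=-1, north=12) relative to F.

Derivation:
Place F at the origin (east=0, north=0).
  E is 5 units east of F: delta (east=+5, north=+0); E at (east=5, north=0).
  D is 7 units west of E: delta (east=-7, north=+0); D at (east=-2, north=0).
  C is 6 units north of D: delta (east=+0, north=+6); C at (east=-2, north=6).
  B is 5 units west of C: delta (east=-5, north=+0); B at (east=-7, north=6).
  A is 6 units northeast of B: delta (east=+6, north=+6); A at (east=-1, north=12).
Therefore A relative to F: (east=-1, north=12).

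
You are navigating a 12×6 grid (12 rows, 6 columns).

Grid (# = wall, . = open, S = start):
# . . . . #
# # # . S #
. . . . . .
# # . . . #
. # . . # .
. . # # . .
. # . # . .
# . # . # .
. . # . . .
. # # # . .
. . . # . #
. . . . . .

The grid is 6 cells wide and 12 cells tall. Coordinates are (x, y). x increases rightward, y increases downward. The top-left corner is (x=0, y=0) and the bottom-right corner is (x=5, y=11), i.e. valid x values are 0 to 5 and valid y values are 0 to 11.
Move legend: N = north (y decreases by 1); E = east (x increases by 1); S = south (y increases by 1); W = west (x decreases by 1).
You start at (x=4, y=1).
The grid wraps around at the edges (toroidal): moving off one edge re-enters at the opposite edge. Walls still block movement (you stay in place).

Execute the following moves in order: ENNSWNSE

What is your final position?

Start: (x=4, y=1)
  E (east): blocked, stay at (x=4, y=1)
  N (north): (x=4, y=1) -> (x=4, y=0)
  N (north): (x=4, y=0) -> (x=4, y=11)
  S (south): (x=4, y=11) -> (x=4, y=0)
  W (west): (x=4, y=0) -> (x=3, y=0)
  N (north): (x=3, y=0) -> (x=3, y=11)
  S (south): (x=3, y=11) -> (x=3, y=0)
  E (east): (x=3, y=0) -> (x=4, y=0)
Final: (x=4, y=0)

Answer: Final position: (x=4, y=0)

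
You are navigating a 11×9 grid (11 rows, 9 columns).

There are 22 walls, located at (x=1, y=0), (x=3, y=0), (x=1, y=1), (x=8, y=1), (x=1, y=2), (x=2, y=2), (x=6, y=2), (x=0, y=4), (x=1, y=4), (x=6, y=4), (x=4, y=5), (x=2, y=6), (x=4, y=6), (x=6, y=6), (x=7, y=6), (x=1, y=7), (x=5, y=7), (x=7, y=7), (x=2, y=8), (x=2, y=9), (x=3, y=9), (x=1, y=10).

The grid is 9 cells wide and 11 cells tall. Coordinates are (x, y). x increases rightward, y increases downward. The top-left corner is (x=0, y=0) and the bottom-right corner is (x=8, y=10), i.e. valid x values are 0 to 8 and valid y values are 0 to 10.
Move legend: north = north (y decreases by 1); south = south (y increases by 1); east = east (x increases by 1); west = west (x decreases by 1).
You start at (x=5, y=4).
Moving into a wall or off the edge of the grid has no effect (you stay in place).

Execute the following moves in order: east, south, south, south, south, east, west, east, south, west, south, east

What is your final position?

Answer: Final position: (x=5, y=6)

Derivation:
Start: (x=5, y=4)
  east (east): blocked, stay at (x=5, y=4)
  south (south): (x=5, y=4) -> (x=5, y=5)
  south (south): (x=5, y=5) -> (x=5, y=6)
  south (south): blocked, stay at (x=5, y=6)
  south (south): blocked, stay at (x=5, y=6)
  east (east): blocked, stay at (x=5, y=6)
  west (west): blocked, stay at (x=5, y=6)
  east (east): blocked, stay at (x=5, y=6)
  south (south): blocked, stay at (x=5, y=6)
  west (west): blocked, stay at (x=5, y=6)
  south (south): blocked, stay at (x=5, y=6)
  east (east): blocked, stay at (x=5, y=6)
Final: (x=5, y=6)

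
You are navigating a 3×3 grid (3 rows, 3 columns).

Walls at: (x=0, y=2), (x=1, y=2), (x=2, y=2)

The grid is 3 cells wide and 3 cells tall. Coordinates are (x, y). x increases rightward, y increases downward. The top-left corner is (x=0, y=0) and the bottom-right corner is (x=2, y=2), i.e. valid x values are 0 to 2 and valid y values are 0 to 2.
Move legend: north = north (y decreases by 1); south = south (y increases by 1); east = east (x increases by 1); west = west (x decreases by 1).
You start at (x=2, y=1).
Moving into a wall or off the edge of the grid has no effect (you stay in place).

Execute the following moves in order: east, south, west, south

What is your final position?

Start: (x=2, y=1)
  east (east): blocked, stay at (x=2, y=1)
  south (south): blocked, stay at (x=2, y=1)
  west (west): (x=2, y=1) -> (x=1, y=1)
  south (south): blocked, stay at (x=1, y=1)
Final: (x=1, y=1)

Answer: Final position: (x=1, y=1)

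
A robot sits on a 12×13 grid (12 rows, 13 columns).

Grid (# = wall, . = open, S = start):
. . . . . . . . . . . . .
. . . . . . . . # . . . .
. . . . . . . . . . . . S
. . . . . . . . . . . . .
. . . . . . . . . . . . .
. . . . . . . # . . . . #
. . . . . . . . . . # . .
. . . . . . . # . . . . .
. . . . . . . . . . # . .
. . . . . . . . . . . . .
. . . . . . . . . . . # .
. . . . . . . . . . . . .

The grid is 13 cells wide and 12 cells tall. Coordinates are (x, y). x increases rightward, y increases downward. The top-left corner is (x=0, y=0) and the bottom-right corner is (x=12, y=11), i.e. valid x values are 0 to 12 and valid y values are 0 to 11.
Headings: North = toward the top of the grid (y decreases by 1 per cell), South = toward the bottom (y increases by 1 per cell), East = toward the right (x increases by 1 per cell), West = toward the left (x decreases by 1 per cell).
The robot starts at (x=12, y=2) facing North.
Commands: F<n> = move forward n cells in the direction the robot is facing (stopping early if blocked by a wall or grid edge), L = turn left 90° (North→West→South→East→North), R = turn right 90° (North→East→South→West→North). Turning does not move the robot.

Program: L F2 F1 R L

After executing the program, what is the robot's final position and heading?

Answer: Final position: (x=9, y=2), facing West

Derivation:
Start: (x=12, y=2), facing North
  L: turn left, now facing West
  F2: move forward 2, now at (x=10, y=2)
  F1: move forward 1, now at (x=9, y=2)
  R: turn right, now facing North
  L: turn left, now facing West
Final: (x=9, y=2), facing West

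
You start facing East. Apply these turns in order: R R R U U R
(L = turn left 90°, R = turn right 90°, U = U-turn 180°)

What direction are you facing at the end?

Answer: Final heading: East

Derivation:
Start: East
  R (right (90° clockwise)) -> South
  R (right (90° clockwise)) -> West
  R (right (90° clockwise)) -> North
  U (U-turn (180°)) -> South
  U (U-turn (180°)) -> North
  R (right (90° clockwise)) -> East
Final: East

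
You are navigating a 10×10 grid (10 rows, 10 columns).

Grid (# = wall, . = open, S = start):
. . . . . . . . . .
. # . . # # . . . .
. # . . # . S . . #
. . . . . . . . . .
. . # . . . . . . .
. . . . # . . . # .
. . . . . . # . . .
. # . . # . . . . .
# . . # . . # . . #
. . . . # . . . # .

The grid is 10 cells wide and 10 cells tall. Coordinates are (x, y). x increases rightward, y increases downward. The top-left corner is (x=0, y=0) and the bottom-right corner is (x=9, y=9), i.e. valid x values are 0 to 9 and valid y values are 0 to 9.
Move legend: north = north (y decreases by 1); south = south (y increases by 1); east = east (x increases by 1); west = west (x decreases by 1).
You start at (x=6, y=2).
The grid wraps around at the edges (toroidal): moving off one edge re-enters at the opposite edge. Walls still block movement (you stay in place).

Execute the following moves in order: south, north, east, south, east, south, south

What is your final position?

Start: (x=6, y=2)
  south (south): (x=6, y=2) -> (x=6, y=3)
  north (north): (x=6, y=3) -> (x=6, y=2)
  east (east): (x=6, y=2) -> (x=7, y=2)
  south (south): (x=7, y=2) -> (x=7, y=3)
  east (east): (x=7, y=3) -> (x=8, y=3)
  south (south): (x=8, y=3) -> (x=8, y=4)
  south (south): blocked, stay at (x=8, y=4)
Final: (x=8, y=4)

Answer: Final position: (x=8, y=4)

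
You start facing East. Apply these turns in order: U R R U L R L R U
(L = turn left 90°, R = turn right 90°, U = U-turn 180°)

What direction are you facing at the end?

Start: East
  U (U-turn (180°)) -> West
  R (right (90° clockwise)) -> North
  R (right (90° clockwise)) -> East
  U (U-turn (180°)) -> West
  L (left (90° counter-clockwise)) -> South
  R (right (90° clockwise)) -> West
  L (left (90° counter-clockwise)) -> South
  R (right (90° clockwise)) -> West
  U (U-turn (180°)) -> East
Final: East

Answer: Final heading: East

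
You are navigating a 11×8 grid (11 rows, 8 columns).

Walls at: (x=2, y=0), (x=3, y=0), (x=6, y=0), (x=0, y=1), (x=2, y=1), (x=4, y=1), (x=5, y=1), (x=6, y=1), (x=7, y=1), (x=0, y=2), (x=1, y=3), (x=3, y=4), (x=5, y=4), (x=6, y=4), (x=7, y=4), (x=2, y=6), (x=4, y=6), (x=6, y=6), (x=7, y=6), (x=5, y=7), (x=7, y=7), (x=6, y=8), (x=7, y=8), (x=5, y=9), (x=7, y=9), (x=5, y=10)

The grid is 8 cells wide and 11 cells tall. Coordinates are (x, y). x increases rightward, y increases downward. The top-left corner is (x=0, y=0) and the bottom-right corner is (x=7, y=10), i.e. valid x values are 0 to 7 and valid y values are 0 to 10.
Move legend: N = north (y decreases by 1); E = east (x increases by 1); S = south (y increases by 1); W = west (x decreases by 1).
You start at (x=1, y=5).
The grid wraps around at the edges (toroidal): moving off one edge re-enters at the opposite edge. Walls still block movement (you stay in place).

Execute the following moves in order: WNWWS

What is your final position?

Start: (x=1, y=5)
  W (west): (x=1, y=5) -> (x=0, y=5)
  N (north): (x=0, y=5) -> (x=0, y=4)
  W (west): blocked, stay at (x=0, y=4)
  W (west): blocked, stay at (x=0, y=4)
  S (south): (x=0, y=4) -> (x=0, y=5)
Final: (x=0, y=5)

Answer: Final position: (x=0, y=5)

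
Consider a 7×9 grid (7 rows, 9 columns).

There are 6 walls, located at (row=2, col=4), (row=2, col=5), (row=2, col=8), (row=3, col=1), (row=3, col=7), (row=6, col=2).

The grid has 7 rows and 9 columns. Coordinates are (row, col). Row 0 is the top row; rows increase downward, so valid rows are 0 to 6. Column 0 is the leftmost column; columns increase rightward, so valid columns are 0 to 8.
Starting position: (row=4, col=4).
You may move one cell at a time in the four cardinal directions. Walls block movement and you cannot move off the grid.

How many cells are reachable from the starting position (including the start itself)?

Answer: Reachable cells: 57

Derivation:
BFS flood-fill from (row=4, col=4):
  Distance 0: (row=4, col=4)
  Distance 1: (row=3, col=4), (row=4, col=3), (row=4, col=5), (row=5, col=4)
  Distance 2: (row=3, col=3), (row=3, col=5), (row=4, col=2), (row=4, col=6), (row=5, col=3), (row=5, col=5), (row=6, col=4)
  Distance 3: (row=2, col=3), (row=3, col=2), (row=3, col=6), (row=4, col=1), (row=4, col=7), (row=5, col=2), (row=5, col=6), (row=6, col=3), (row=6, col=5)
  Distance 4: (row=1, col=3), (row=2, col=2), (row=2, col=6), (row=4, col=0), (row=4, col=8), (row=5, col=1), (row=5, col=7), (row=6, col=6)
  Distance 5: (row=0, col=3), (row=1, col=2), (row=1, col=4), (row=1, col=6), (row=2, col=1), (row=2, col=7), (row=3, col=0), (row=3, col=8), (row=5, col=0), (row=5, col=8), (row=6, col=1), (row=6, col=7)
  Distance 6: (row=0, col=2), (row=0, col=4), (row=0, col=6), (row=1, col=1), (row=1, col=5), (row=1, col=7), (row=2, col=0), (row=6, col=0), (row=6, col=8)
  Distance 7: (row=0, col=1), (row=0, col=5), (row=0, col=7), (row=1, col=0), (row=1, col=8)
  Distance 8: (row=0, col=0), (row=0, col=8)
Total reachable: 57 (grid has 57 open cells total)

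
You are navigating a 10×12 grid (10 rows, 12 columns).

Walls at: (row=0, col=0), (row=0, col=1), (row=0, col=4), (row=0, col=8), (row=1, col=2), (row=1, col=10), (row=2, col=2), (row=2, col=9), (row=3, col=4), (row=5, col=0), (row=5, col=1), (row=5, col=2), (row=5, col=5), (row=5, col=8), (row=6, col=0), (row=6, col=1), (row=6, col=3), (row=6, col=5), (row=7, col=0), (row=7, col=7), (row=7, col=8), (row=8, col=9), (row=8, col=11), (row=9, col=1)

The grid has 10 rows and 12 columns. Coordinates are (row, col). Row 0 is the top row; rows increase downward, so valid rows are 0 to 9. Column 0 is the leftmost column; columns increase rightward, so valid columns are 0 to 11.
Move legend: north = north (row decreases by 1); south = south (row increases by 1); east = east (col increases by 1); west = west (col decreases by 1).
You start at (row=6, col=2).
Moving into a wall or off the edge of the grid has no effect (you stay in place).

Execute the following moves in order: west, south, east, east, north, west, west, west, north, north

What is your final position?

Answer: Final position: (row=4, col=4)

Derivation:
Start: (row=6, col=2)
  west (west): blocked, stay at (row=6, col=2)
  south (south): (row=6, col=2) -> (row=7, col=2)
  east (east): (row=7, col=2) -> (row=7, col=3)
  east (east): (row=7, col=3) -> (row=7, col=4)
  north (north): (row=7, col=4) -> (row=6, col=4)
  [×3]west (west): blocked, stay at (row=6, col=4)
  north (north): (row=6, col=4) -> (row=5, col=4)
  north (north): (row=5, col=4) -> (row=4, col=4)
Final: (row=4, col=4)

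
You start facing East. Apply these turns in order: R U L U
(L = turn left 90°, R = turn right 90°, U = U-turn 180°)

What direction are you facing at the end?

Start: East
  R (right (90° clockwise)) -> South
  U (U-turn (180°)) -> North
  L (left (90° counter-clockwise)) -> West
  U (U-turn (180°)) -> East
Final: East

Answer: Final heading: East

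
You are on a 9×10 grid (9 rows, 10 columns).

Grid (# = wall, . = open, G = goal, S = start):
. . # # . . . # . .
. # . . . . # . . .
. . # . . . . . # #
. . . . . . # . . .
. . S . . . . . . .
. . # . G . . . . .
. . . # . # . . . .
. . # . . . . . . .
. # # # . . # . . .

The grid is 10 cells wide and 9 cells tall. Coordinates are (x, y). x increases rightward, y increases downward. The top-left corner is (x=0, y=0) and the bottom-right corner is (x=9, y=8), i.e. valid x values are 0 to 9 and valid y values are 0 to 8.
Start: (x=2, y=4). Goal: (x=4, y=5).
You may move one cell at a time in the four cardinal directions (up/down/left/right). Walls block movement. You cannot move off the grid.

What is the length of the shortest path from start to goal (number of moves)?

BFS from (x=2, y=4) until reaching (x=4, y=5):
  Distance 0: (x=2, y=4)
  Distance 1: (x=2, y=3), (x=1, y=4), (x=3, y=4)
  Distance 2: (x=1, y=3), (x=3, y=3), (x=0, y=4), (x=4, y=4), (x=1, y=5), (x=3, y=5)
  Distance 3: (x=1, y=2), (x=3, y=2), (x=0, y=3), (x=4, y=3), (x=5, y=4), (x=0, y=5), (x=4, y=5), (x=1, y=6)  <- goal reached here
One shortest path (3 moves): (x=2, y=4) -> (x=3, y=4) -> (x=4, y=4) -> (x=4, y=5)

Answer: Shortest path length: 3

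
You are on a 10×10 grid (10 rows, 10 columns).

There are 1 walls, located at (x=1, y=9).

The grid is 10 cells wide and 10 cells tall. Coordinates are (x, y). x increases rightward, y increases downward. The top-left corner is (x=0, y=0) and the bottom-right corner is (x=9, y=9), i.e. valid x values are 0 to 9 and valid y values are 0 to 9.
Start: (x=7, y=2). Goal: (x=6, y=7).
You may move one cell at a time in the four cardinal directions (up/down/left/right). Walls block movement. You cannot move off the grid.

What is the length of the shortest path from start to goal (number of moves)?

Answer: Shortest path length: 6

Derivation:
BFS from (x=7, y=2) until reaching (x=6, y=7):
  Distance 0: (x=7, y=2)
  Distance 1: (x=7, y=1), (x=6, y=2), (x=8, y=2), (x=7, y=3)
  Distance 2: (x=7, y=0), (x=6, y=1), (x=8, y=1), (x=5, y=2), (x=9, y=2), (x=6, y=3), (x=8, y=3), (x=7, y=4)
  Distance 3: (x=6, y=0), (x=8, y=0), (x=5, y=1), (x=9, y=1), (x=4, y=2), (x=5, y=3), (x=9, y=3), (x=6, y=4), (x=8, y=4), (x=7, y=5)
  Distance 4: (x=5, y=0), (x=9, y=0), (x=4, y=1), (x=3, y=2), (x=4, y=3), (x=5, y=4), (x=9, y=4), (x=6, y=5), (x=8, y=5), (x=7, y=6)
  Distance 5: (x=4, y=0), (x=3, y=1), (x=2, y=2), (x=3, y=3), (x=4, y=4), (x=5, y=5), (x=9, y=5), (x=6, y=6), (x=8, y=6), (x=7, y=7)
  Distance 6: (x=3, y=0), (x=2, y=1), (x=1, y=2), (x=2, y=3), (x=3, y=4), (x=4, y=5), (x=5, y=6), (x=9, y=6), (x=6, y=7), (x=8, y=7), (x=7, y=8)  <- goal reached here
One shortest path (6 moves): (x=7, y=2) -> (x=6, y=2) -> (x=6, y=3) -> (x=6, y=4) -> (x=6, y=5) -> (x=6, y=6) -> (x=6, y=7)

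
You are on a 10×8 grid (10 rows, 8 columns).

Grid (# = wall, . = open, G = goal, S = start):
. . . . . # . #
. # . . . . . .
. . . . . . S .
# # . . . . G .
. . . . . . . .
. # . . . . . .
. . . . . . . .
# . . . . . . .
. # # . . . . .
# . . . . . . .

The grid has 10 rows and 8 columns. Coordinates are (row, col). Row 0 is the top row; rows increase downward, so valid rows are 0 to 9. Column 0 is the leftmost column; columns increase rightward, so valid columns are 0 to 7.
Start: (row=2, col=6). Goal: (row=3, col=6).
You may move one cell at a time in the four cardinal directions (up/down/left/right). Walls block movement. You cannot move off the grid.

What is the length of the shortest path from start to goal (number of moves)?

BFS from (row=2, col=6) until reaching (row=3, col=6):
  Distance 0: (row=2, col=6)
  Distance 1: (row=1, col=6), (row=2, col=5), (row=2, col=7), (row=3, col=6)  <- goal reached here
One shortest path (1 moves): (row=2, col=6) -> (row=3, col=6)

Answer: Shortest path length: 1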